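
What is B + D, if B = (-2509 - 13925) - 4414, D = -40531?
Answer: -61379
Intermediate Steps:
B = -20848 (B = -16434 - 4414 = -20848)
B + D = -20848 - 40531 = -61379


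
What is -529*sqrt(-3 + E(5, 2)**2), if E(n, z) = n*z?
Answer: -529*sqrt(97) ≈ -5210.0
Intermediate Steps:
-529*sqrt(-3 + E(5, 2)**2) = -529*sqrt(-3 + (5*2)**2) = -529*sqrt(-3 + 10**2) = -529*sqrt(-3 + 100) = -529*sqrt(97)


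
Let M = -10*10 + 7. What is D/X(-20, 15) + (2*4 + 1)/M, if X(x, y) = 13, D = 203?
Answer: 6254/403 ≈ 15.519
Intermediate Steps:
M = -93 (M = -100 + 7 = -93)
D/X(-20, 15) + (2*4 + 1)/M = 203/13 + (2*4 + 1)/(-93) = 203*(1/13) + (8 + 1)*(-1/93) = 203/13 + 9*(-1/93) = 203/13 - 3/31 = 6254/403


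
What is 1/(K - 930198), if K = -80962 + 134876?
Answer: -1/876284 ≈ -1.1412e-6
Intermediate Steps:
K = 53914
1/(K - 930198) = 1/(53914 - 930198) = 1/(-876284) = -1/876284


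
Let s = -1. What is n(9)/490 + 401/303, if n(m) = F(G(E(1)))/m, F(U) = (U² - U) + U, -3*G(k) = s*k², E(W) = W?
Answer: 5305331/4008690 ≈ 1.3235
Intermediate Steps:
G(k) = k²/3 (G(k) = -(-1)*k²/3 = k²/3)
F(U) = U²
n(m) = 1/(9*m) (n(m) = ((⅓)*1²)²/m = ((⅓)*1)²/m = (⅓)²/m = 1/(9*m))
n(9)/490 + 401/303 = ((⅑)/9)/490 + 401/303 = ((⅑)*(⅑))*(1/490) + 401*(1/303) = (1/81)*(1/490) + 401/303 = 1/39690 + 401/303 = 5305331/4008690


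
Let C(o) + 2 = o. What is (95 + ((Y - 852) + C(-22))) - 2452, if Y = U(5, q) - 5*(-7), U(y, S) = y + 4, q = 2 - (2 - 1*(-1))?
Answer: -3189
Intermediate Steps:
C(o) = -2 + o
q = -1 (q = 2 - (2 + 1) = 2 - 1*3 = 2 - 3 = -1)
U(y, S) = 4 + y
Y = 44 (Y = (4 + 5) - 5*(-7) = 9 + 35 = 44)
(95 + ((Y - 852) + C(-22))) - 2452 = (95 + ((44 - 852) + (-2 - 22))) - 2452 = (95 + (-808 - 24)) - 2452 = (95 - 832) - 2452 = -737 - 2452 = -3189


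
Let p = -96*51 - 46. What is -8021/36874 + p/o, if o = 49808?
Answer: -145435319/459155048 ≈ -0.31675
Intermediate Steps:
p = -4942 (p = -4896 - 46 = -4942)
-8021/36874 + p/o = -8021/36874 - 4942/49808 = -8021*1/36874 - 4942*1/49808 = -8021/36874 - 2471/24904 = -145435319/459155048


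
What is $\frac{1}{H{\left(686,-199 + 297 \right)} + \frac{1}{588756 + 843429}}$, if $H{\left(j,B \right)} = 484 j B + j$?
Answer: $\frac{1432185}{46601922138031} \approx 3.0732 \cdot 10^{-8}$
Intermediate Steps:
$H{\left(j,B \right)} = j + 484 B j$ ($H{\left(j,B \right)} = 484 B j + j = j + 484 B j$)
$\frac{1}{H{\left(686,-199 + 297 \right)} + \frac{1}{588756 + 843429}} = \frac{1}{686 \left(1 + 484 \left(-199 + 297\right)\right) + \frac{1}{588756 + 843429}} = \frac{1}{686 \left(1 + 484 \cdot 98\right) + \frac{1}{1432185}} = \frac{1}{686 \left(1 + 47432\right) + \frac{1}{1432185}} = \frac{1}{686 \cdot 47433 + \frac{1}{1432185}} = \frac{1}{32539038 + \frac{1}{1432185}} = \frac{1}{\frac{46601922138031}{1432185}} = \frac{1432185}{46601922138031}$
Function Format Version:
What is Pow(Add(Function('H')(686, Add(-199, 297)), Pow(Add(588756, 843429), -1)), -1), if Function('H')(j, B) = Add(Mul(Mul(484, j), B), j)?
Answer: Rational(1432185, 46601922138031) ≈ 3.0732e-8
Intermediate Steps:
Function('H')(j, B) = Add(j, Mul(484, B, j)) (Function('H')(j, B) = Add(Mul(484, B, j), j) = Add(j, Mul(484, B, j)))
Pow(Add(Function('H')(686, Add(-199, 297)), Pow(Add(588756, 843429), -1)), -1) = Pow(Add(Mul(686, Add(1, Mul(484, Add(-199, 297)))), Pow(Add(588756, 843429), -1)), -1) = Pow(Add(Mul(686, Add(1, Mul(484, 98))), Pow(1432185, -1)), -1) = Pow(Add(Mul(686, Add(1, 47432)), Rational(1, 1432185)), -1) = Pow(Add(Mul(686, 47433), Rational(1, 1432185)), -1) = Pow(Add(32539038, Rational(1, 1432185)), -1) = Pow(Rational(46601922138031, 1432185), -1) = Rational(1432185, 46601922138031)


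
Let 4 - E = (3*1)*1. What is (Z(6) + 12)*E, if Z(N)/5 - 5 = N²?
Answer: 217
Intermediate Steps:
E = 1 (E = 4 - 3*1 = 4 - 3 = 1)
Z(N) = 25 + 5*N²
(Z(6) + 12)*E = ((25 + 5*6²) + 12)*1 = ((25 + 5*36) + 12)*1 = ((25 + 180) + 12)*1 = (205 + 12)*1 = 217*1 = 217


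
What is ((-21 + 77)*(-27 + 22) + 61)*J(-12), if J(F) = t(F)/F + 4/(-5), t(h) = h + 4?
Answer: 146/5 ≈ 29.200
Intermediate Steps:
t(h) = 4 + h
J(F) = -⅘ + (4 + F)/F (J(F) = (4 + F)/F + 4/(-5) = (4 + F)/F + 4*(-⅕) = (4 + F)/F - ⅘ = -⅘ + (4 + F)/F)
((-21 + 77)*(-27 + 22) + 61)*J(-12) = ((-21 + 77)*(-27 + 22) + 61)*((⅕)*(20 - 12)/(-12)) = (56*(-5) + 61)*((⅕)*(-1/12)*8) = (-280 + 61)*(-2/15) = -219*(-2/15) = 146/5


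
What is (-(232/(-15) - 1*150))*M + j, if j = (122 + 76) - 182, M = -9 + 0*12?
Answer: -7366/5 ≈ -1473.2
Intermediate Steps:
M = -9 (M = -9 + 0 = -9)
j = 16 (j = 198 - 182 = 16)
(-(232/(-15) - 1*150))*M + j = -(232/(-15) - 1*150)*(-9) + 16 = -(232*(-1/15) - 150)*(-9) + 16 = -(-232/15 - 150)*(-9) + 16 = -1*(-2482/15)*(-9) + 16 = (2482/15)*(-9) + 16 = -7446/5 + 16 = -7366/5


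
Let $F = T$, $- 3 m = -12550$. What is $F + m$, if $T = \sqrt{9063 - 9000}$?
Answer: $\frac{12550}{3} + 3 \sqrt{7} \approx 4191.3$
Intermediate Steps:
$m = \frac{12550}{3}$ ($m = \left(- \frac{1}{3}\right) \left(-12550\right) = \frac{12550}{3} \approx 4183.3$)
$T = 3 \sqrt{7}$ ($T = \sqrt{63} = 3 \sqrt{7} \approx 7.9373$)
$F = 3 \sqrt{7} \approx 7.9373$
$F + m = 3 \sqrt{7} + \frac{12550}{3} = \frac{12550}{3} + 3 \sqrt{7}$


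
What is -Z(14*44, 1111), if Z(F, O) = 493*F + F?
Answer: -304304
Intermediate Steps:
Z(F, O) = 494*F
-Z(14*44, 1111) = -494*14*44 = -494*616 = -1*304304 = -304304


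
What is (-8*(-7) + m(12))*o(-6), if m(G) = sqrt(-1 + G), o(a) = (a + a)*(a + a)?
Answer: 8064 + 144*sqrt(11) ≈ 8541.6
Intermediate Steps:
o(a) = 4*a**2 (o(a) = (2*a)*(2*a) = 4*a**2)
(-8*(-7) + m(12))*o(-6) = (-8*(-7) + sqrt(-1 + 12))*(4*(-6)**2) = (56 + sqrt(11))*(4*36) = (56 + sqrt(11))*144 = 8064 + 144*sqrt(11)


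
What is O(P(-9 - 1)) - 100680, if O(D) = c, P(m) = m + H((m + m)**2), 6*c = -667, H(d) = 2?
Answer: -604747/6 ≈ -1.0079e+5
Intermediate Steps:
c = -667/6 (c = (1/6)*(-667) = -667/6 ≈ -111.17)
P(m) = 2 + m (P(m) = m + 2 = 2 + m)
O(D) = -667/6
O(P(-9 - 1)) - 100680 = -667/6 - 100680 = -604747/6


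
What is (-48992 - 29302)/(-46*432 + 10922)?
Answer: 39147/4475 ≈ 8.7479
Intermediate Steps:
(-48992 - 29302)/(-46*432 + 10922) = -78294/(-19872 + 10922) = -78294/(-8950) = -78294*(-1/8950) = 39147/4475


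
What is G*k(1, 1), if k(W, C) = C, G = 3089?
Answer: 3089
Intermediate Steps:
G*k(1, 1) = 3089*1 = 3089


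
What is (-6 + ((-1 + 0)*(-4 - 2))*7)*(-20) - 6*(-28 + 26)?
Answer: -708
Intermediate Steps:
(-6 + ((-1 + 0)*(-4 - 2))*7)*(-20) - 6*(-28 + 26) = (-6 - 1*(-6)*7)*(-20) - 6*(-2) = (-6 + 6*7)*(-20) + 12 = (-6 + 42)*(-20) + 12 = 36*(-20) + 12 = -720 + 12 = -708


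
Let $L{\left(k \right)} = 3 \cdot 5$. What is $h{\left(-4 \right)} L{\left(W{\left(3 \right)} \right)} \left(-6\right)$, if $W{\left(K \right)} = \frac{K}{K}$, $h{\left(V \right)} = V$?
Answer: $360$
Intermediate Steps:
$W{\left(K \right)} = 1$
$L{\left(k \right)} = 15$
$h{\left(-4 \right)} L{\left(W{\left(3 \right)} \right)} \left(-6\right) = \left(-4\right) 15 \left(-6\right) = \left(-60\right) \left(-6\right) = 360$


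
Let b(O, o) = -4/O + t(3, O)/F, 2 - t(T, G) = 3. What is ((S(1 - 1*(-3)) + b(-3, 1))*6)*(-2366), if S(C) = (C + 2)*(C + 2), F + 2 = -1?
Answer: -534716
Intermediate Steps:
t(T, G) = -1 (t(T, G) = 2 - 1*3 = 2 - 3 = -1)
F = -3 (F = -2 - 1 = -3)
b(O, o) = 1/3 - 4/O (b(O, o) = -4/O - 1/(-3) = -4/O - 1*(-1/3) = -4/O + 1/3 = 1/3 - 4/O)
S(C) = (2 + C)**2 (S(C) = (2 + C)*(2 + C) = (2 + C)**2)
((S(1 - 1*(-3)) + b(-3, 1))*6)*(-2366) = (((2 + (1 - 1*(-3)))**2 + (1/3)*(-12 - 3)/(-3))*6)*(-2366) = (((2 + (1 + 3))**2 + (1/3)*(-1/3)*(-15))*6)*(-2366) = (((2 + 4)**2 + 5/3)*6)*(-2366) = ((6**2 + 5/3)*6)*(-2366) = ((36 + 5/3)*6)*(-2366) = ((113/3)*6)*(-2366) = 226*(-2366) = -534716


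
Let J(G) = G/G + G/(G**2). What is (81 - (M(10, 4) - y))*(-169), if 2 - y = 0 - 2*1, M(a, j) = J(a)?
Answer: -141791/10 ≈ -14179.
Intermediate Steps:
J(G) = 1 + 1/G (J(G) = 1 + G/G**2 = 1 + 1/G)
M(a, j) = (1 + a)/a
y = 4 (y = 2 - (0 - 2*1) = 2 - (0 - 2) = 2 - 1*(-2) = 2 + 2 = 4)
(81 - (M(10, 4) - y))*(-169) = (81 - ((1 + 10)/10 - 1*4))*(-169) = (81 - ((1/10)*11 - 4))*(-169) = (81 - (11/10 - 4))*(-169) = (81 - 1*(-29/10))*(-169) = (81 + 29/10)*(-169) = (839/10)*(-169) = -141791/10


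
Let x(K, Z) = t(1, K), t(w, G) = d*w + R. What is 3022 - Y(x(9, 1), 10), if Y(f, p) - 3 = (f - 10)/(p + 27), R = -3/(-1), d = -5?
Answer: 111715/37 ≈ 3019.3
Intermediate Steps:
R = 3 (R = -3*(-1) = 3)
t(w, G) = 3 - 5*w (t(w, G) = -5*w + 3 = 3 - 5*w)
x(K, Z) = -2 (x(K, Z) = 3 - 5*1 = 3 - 5 = -2)
Y(f, p) = 3 + (-10 + f)/(27 + p) (Y(f, p) = 3 + (f - 10)/(p + 27) = 3 + (-10 + f)/(27 + p))
3022 - Y(x(9, 1), 10) = 3022 - (71 - 2 + 3*10)/(27 + 10) = 3022 - (71 - 2 + 30)/37 = 3022 - 99/37 = 111715/37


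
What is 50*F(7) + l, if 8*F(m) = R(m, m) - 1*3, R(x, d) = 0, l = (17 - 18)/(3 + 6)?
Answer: -679/36 ≈ -18.861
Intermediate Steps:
l = -1/9 ≈ -0.11111
F(m) = -3/8 (F(m) = (0 - 1*3)/8 = (0 - 3)/8 = (1/8)*(-3) = -3/8)
50*F(7) + l = 50*(-3/8) - 1/9 = -75/4 - 1/9 = -679/36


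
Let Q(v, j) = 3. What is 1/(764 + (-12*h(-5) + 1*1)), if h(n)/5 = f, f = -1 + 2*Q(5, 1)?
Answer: 1/465 ≈ 0.0021505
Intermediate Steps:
f = 5 (f = -1 + 2*3 = -1 + 6 = 5)
h(n) = 25 (h(n) = 5*5 = 25)
1/(764 + (-12*h(-5) + 1*1)) = 1/(764 + (-12*25 + 1*1)) = 1/(764 + (-300 + 1)) = 1/(764 - 299) = 1/465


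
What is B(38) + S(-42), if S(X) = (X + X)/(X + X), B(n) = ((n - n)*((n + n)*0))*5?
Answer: 1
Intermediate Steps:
B(n) = 0 (B(n) = (0*((2*n)*0))*5 = (0*0)*5 = 0*5 = 0)
S(X) = 1 (S(X) = (2*X)/((2*X)) = (2*X)*(1/(2*X)) = 1)
B(38) + S(-42) = 0 + 1 = 1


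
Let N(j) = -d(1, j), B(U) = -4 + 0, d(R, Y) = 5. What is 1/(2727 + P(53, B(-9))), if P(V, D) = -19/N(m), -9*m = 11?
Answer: 5/13654 ≈ 0.00036619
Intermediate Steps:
m = -11/9 (m = -⅑*11 = -11/9 ≈ -1.2222)
B(U) = -4
N(j) = -5 (N(j) = -1*5 = -5)
P(V, D) = 19/5 (P(V, D) = -19/(-5) = -19*(-⅕) = 19/5)
1/(2727 + P(53, B(-9))) = 1/(2727 + 19/5) = 1/(13654/5) = 5/13654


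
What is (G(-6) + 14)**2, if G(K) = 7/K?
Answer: 5929/36 ≈ 164.69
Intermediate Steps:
(G(-6) + 14)**2 = (7/(-6) + 14)**2 = (7*(-1/6) + 14)**2 = (-7/6 + 14)**2 = (77/6)**2 = 5929/36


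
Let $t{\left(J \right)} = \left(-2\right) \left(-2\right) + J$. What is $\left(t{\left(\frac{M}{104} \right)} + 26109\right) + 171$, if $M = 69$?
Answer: $\frac{2733605}{104} \approx 26285.0$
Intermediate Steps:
$t{\left(J \right)} = 4 + J$
$\left(t{\left(\frac{M}{104} \right)} + 26109\right) + 171 = \left(\left(4 + \frac{69}{104}\right) + 26109\right) + 171 = \left(\frac{485}{104} + 26109\right) + 171 = \frac{2715821}{104} + 171 = \frac{2733605}{104}$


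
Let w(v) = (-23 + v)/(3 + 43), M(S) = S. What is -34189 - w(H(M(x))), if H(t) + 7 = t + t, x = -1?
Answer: -786331/23 ≈ -34188.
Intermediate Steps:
H(t) = -7 + 2*t (H(t) = -7 + (t + t) = -7 + 2*t)
w(v) = -½ + v/46 (w(v) = (-23 + v)/46 = (-23 + v)*(1/46) = -½ + v/46)
-34189 - w(H(M(x))) = -34189 - (-½ + (-7 + 2*(-1))/46) = -34189 - (-½ + (-7 - 2)/46) = -34189 - (-½ + (1/46)*(-9)) = -34189 - (-½ - 9/46) = -34189 - 1*(-16/23) = -34189 + 16/23 = -786331/23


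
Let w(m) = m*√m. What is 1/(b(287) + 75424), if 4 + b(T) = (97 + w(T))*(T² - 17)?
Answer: -2015891/40064325026635804 + 1477189*√287/10016081256658951 ≈ 2.4482e-9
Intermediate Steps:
w(m) = m^(3/2)
b(T) = -4 + (-17 + T²)*(97 + T^(3/2)) (b(T) = -4 + (97 + T^(3/2))*(T² - 17) = -4 + (97 + T^(3/2))*(-17 + T²) = -4 + (-17 + T²)*(97 + T^(3/2)))
1/(b(287) + 75424) = 1/((-1653 + 287^(7/2) - 4879*√287 + 97*287²) + 75424) = 1/((-1653 + 23639903*√287 - 4879*√287 + 97*82369) + 75424) = 1/((-1653 + 23639903*√287 - 4879*√287 + 7989793) + 75424) = 1/((7988140 + 23635024*√287) + 75424) = 1/(8063564 + 23635024*√287)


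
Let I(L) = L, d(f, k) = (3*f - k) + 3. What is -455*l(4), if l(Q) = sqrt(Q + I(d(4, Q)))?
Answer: -455*sqrt(15) ≈ -1762.2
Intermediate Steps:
d(f, k) = 3 - k + 3*f (d(f, k) = (-k + 3*f) + 3 = 3 - k + 3*f)
l(Q) = sqrt(15) (l(Q) = sqrt(Q + (3 - Q + 3*4)) = sqrt(Q + (3 - Q + 12)) = sqrt(Q + (15 - Q)) = sqrt(15))
-455*l(4) = -455*sqrt(15)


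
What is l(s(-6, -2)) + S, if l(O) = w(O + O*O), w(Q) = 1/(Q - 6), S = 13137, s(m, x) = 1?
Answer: 52547/4 ≈ 13137.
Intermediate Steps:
w(Q) = 1/(-6 + Q)
l(O) = 1/(-6 + O + O**2) (l(O) = 1/(-6 + (O + O*O)) = 1/(-6 + (O + O**2)) = 1/(-6 + O + O**2))
l(s(-6, -2)) + S = 1/(-6 + 1*(1 + 1)) + 13137 = 1/(-6 + 1*2) + 13137 = 1/(-6 + 2) + 13137 = 1/(-4) + 13137 = -1/4 + 13137 = 52547/4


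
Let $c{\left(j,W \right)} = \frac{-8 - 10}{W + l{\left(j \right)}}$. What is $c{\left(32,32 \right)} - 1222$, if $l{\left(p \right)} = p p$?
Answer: $- \frac{215075}{176} \approx -1222.0$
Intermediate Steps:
$l{\left(p \right)} = p^{2}$
$c{\left(j,W \right)} = - \frac{18}{W + j^{2}}$ ($c{\left(j,W \right)} = \frac{-8 - 10}{W + j^{2}} = - \frac{18}{W + j^{2}}$)
$c{\left(32,32 \right)} - 1222 = - \frac{18}{32 + 32^{2}} - 1222 = - \frac{18}{32 + 1024} - 1222 = - \frac{18}{1056} - 1222 = \left(-18\right) \frac{1}{1056} - 1222 = - \frac{3}{176} - 1222 = - \frac{215075}{176}$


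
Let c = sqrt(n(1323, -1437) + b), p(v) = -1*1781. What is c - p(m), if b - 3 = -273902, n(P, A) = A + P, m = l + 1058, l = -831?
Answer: 1781 + I*sqrt(274013) ≈ 1781.0 + 523.46*I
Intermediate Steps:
m = 227 (m = -831 + 1058 = 227)
p(v) = -1781
b = -273899 (b = 3 - 273902 = -273899)
c = I*sqrt(274013) (c = sqrt((-1437 + 1323) - 273899) = sqrt(-114 - 273899) = sqrt(-274013) = I*sqrt(274013) ≈ 523.46*I)
c - p(m) = I*sqrt(274013) - 1*(-1781) = I*sqrt(274013) + 1781 = 1781 + I*sqrt(274013)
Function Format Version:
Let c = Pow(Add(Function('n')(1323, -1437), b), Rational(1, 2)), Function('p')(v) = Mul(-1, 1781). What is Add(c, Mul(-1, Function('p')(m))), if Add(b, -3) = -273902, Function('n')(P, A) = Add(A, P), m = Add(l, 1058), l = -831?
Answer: Add(1781, Mul(I, Pow(274013, Rational(1, 2)))) ≈ Add(1781.0, Mul(523.46, I))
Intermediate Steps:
m = 227 (m = Add(-831, 1058) = 227)
Function('p')(v) = -1781
b = -273899 (b = Add(3, -273902) = -273899)
c = Mul(I, Pow(274013, Rational(1, 2))) (c = Pow(Add(Add(-1437, 1323), -273899), Rational(1, 2)) = Pow(Add(-114, -273899), Rational(1, 2)) = Pow(-274013, Rational(1, 2)) = Mul(I, Pow(274013, Rational(1, 2))) ≈ Mul(523.46, I))
Add(c, Mul(-1, Function('p')(m))) = Add(Mul(I, Pow(274013, Rational(1, 2))), Mul(-1, -1781)) = Add(Mul(I, Pow(274013, Rational(1, 2))), 1781) = Add(1781, Mul(I, Pow(274013, Rational(1, 2))))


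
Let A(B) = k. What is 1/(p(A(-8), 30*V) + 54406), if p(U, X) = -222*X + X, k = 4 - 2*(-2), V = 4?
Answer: 1/27886 ≈ 3.5860e-5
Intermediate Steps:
k = 8 (k = 4 + 4 = 8)
A(B) = 8
p(U, X) = -221*X
1/(p(A(-8), 30*V) + 54406) = 1/(-6630*4 + 54406) = 1/(-221*120 + 54406) = 1/(-26520 + 54406) = 1/27886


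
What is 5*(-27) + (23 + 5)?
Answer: -107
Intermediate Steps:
5*(-27) + (23 + 5) = -135 + 28 = -107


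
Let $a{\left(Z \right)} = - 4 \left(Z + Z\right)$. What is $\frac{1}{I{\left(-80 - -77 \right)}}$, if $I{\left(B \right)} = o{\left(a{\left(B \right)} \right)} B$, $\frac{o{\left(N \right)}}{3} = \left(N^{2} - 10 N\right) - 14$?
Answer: $- \frac{1}{2898} \approx -0.00034507$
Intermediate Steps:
$a{\left(Z \right)} = - 8 Z$ ($a{\left(Z \right)} = - 4 \cdot 2 Z = - 8 Z$)
$o{\left(N \right)} = -42 - 30 N + 3 N^{2}$ ($o{\left(N \right)} = 3 \left(\left(N^{2} - 10 N\right) - 14\right) = 3 \left(-14 + N^{2} - 10 N\right) = -42 - 30 N + 3 N^{2}$)
$I{\left(B \right)} = B \left(-42 + 192 B^{2} + 240 B\right)$ ($I{\left(B \right)} = \left(-42 - 30 \left(- 8 B\right) + 3 \left(- 8 B\right)^{2}\right) B = \left(-42 + 240 B + 3 \cdot 64 B^{2}\right) B = \left(-42 + 240 B + 192 B^{2}\right) B = \left(-42 + 192 B^{2} + 240 B\right) B = B \left(-42 + 192 B^{2} + 240 B\right)$)
$\frac{1}{I{\left(-80 - -77 \right)}} = \frac{1}{6 \left(-80 - -77\right) \left(-7 + 32 \left(-80 - -77\right)^{2} + 40 \left(-80 - -77\right)\right)} = \frac{1}{6 \left(-80 + 77\right) \left(-7 + 32 \left(-80 + 77\right)^{2} + 40 \left(-80 + 77\right)\right)} = \frac{1}{6 \left(-3\right) \left(-7 + 32 \left(-3\right)^{2} + 40 \left(-3\right)\right)} = \frac{1}{6 \left(-3\right) \left(-7 + 32 \cdot 9 - 120\right)} = \frac{1}{6 \left(-3\right) \left(-7 + 288 - 120\right)} = \frac{1}{6 \left(-3\right) 161} = \frac{1}{-2898} = - \frac{1}{2898}$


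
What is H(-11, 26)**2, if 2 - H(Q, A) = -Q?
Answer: 81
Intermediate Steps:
H(Q, A) = 2 + Q (H(Q, A) = 2 - (-1)*Q = 2 + Q)
H(-11, 26)**2 = (2 - 11)**2 = (-9)**2 = 81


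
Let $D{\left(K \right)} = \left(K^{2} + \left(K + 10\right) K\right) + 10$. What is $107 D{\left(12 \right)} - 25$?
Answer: $44701$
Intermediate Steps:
$D{\left(K \right)} = 10 + K^{2} + K \left(10 + K\right)$ ($D{\left(K \right)} = \left(K^{2} + \left(10 + K\right) K\right) + 10 = \left(K^{2} + K \left(10 + K\right)\right) + 10 = 10 + K^{2} + K \left(10 + K\right)$)
$107 D{\left(12 \right)} - 25 = 107 \left(10 + 2 \cdot 12^{2} + 10 \cdot 12\right) - 25 = 107 \left(10 + 2 \cdot 144 + 120\right) - 25 = 107 \left(10 + 288 + 120\right) - 25 = 107 \cdot 418 - 25 = 44726 - 25 = 44701$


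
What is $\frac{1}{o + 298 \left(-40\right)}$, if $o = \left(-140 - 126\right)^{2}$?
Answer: $\frac{1}{58836} \approx 1.6996 \cdot 10^{-5}$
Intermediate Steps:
$o = 70756$ ($o = \left(-266\right)^{2} = 70756$)
$\frac{1}{o + 298 \left(-40\right)} = \frac{1}{70756 + 298 \left(-40\right)} = \frac{1}{70756 - 11920} = \frac{1}{58836}$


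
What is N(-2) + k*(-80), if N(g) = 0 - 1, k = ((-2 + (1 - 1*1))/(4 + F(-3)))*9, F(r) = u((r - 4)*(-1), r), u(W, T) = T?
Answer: 1439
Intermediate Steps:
F(r) = r
k = -18 (k = ((-2 + (1 - 1*1))/(4 - 3))*9 = ((-2 + (1 - 1))/1)*9 = ((-2 + 0)*1)*9 = -2*1*9 = -2*9 = -18)
N(g) = -1
N(-2) + k*(-80) = -1 - 18*(-80) = -1 + 1440 = 1439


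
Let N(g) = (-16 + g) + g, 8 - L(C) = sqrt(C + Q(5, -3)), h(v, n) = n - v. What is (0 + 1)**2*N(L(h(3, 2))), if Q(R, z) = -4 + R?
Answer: 0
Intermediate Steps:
L(C) = 8 - sqrt(1 + C) (L(C) = 8 - sqrt(C + (-4 + 5)) = 8 - sqrt(C + 1) = 8 - sqrt(1 + C))
N(g) = -16 + 2*g
(0 + 1)**2*N(L(h(3, 2))) = (0 + 1)**2*(-16 + 2*(8 - sqrt(1 + (2 - 1*3)))) = 1**2*(-16 + 2*(8 - sqrt(1 + (2 - 3)))) = 1*(-16 + 2*(8 - sqrt(1 - 1))) = 1*(-16 + 2*(8 - sqrt(0))) = 1*(-16 + 2*(8 - 1*0)) = 1*(-16 + 2*(8 + 0)) = 1*(-16 + 2*8) = 1*(-16 + 16) = 1*0 = 0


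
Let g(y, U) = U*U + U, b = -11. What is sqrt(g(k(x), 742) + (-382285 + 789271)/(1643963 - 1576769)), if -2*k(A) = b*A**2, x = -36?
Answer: 5*sqrt(2765769423051)/11199 ≈ 742.50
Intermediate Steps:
k(A) = 11*A**2/2 (k(A) = -(-11)*A**2/2 = 11*A**2/2)
g(y, U) = U + U**2 (g(y, U) = U**2 + U = U + U**2)
sqrt(g(k(x), 742) + (-382285 + 789271)/(1643963 - 1576769)) = sqrt(742*(1 + 742) + (-382285 + 789271)/(1643963 - 1576769)) = sqrt(742*743 + 406986/67194) = sqrt(551306 + 406986*(1/67194)) = sqrt(551306 + 67831/11199) = sqrt(6174143725/11199) = 5*sqrt(2765769423051)/11199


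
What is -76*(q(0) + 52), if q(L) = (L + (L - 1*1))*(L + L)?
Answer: -3952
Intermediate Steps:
q(L) = 2*L*(-1 + 2*L) (q(L) = (L + (L - 1))*(2*L) = (L + (-1 + L))*(2*L) = (-1 + 2*L)*(2*L) = 2*L*(-1 + 2*L))
-76*(q(0) + 52) = -76*(2*0*(-1 + 2*0) + 52) = -76*(2*0*(-1 + 0) + 52) = -76*(2*0*(-1) + 52) = -76*(0 + 52) = -76*52 = -3952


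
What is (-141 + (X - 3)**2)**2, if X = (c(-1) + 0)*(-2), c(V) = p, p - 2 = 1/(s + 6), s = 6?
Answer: 10413529/1296 ≈ 8035.1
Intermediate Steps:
p = 25/12 (p = 2 + 1/(6 + 6) = 2 + 1/12 = 25/12 ≈ 2.0833)
c(V) = 25/12
X = -25/6 (X = (25/12 + 0)*(-2) = (25/12)*(-2) = -25/6 ≈ -4.1667)
(-141 + (X - 3)**2)**2 = (-141 + (-25/6 - 3)**2)**2 = (-141 + (-43/6)**2)**2 = (-141 + 1849/36)**2 = (-3227/36)**2 = 10413529/1296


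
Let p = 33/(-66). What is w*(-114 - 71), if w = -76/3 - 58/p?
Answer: -50320/3 ≈ -16773.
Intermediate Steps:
p = -1/2 (p = 33*(-1/66) = -1/2 ≈ -0.50000)
w = 272/3 (w = -76/3 - 58/(-1/2) = -76*1/3 - 58*(-2) = -76/3 + 116 = 272/3 ≈ 90.667)
w*(-114 - 71) = 272*(-114 - 71)/3 = (272/3)*(-185) = -50320/3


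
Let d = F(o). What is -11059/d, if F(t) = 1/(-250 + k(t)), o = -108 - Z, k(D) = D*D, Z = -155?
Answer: -21664581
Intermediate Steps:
k(D) = D**2
o = 47 (o = -108 - 1*(-155) = -108 + 155 = 47)
F(t) = 1/(-250 + t**2)
d = 1/1959 (d = 1/(-250 + 47**2) = 1/(-250 + 2209) = 1/1959 ≈ 0.00051046)
-11059/d = -11059/1/1959 = -11059*1959 = -21664581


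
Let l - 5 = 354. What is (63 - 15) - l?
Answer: -311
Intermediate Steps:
l = 359 (l = 5 + 354 = 359)
(63 - 15) - l = (63 - 15) - 1*359 = 48 - 359 = -311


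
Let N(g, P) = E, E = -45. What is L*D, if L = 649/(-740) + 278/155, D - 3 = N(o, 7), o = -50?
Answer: -88305/2294 ≈ -38.494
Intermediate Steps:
N(g, P) = -45
D = -42 (D = 3 - 45 = -42)
L = 4205/4588 (L = 649*(-1/740) + 278*(1/155) = -649/740 + 278/155 = 4205/4588 ≈ 0.91652)
L*D = (4205/4588)*(-42) = -88305/2294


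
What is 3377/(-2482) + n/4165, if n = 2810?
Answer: -83421/121618 ≈ -0.68593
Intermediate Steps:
3377/(-2482) + n/4165 = 3377/(-2482) + 2810/4165 = 3377*(-1/2482) + 2810*(1/4165) = -3377/2482 + 562/833 = -83421/121618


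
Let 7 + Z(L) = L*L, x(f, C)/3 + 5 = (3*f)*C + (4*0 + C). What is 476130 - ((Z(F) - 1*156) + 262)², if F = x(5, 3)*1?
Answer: -279751470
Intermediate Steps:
x(f, C) = -15 + 3*C + 9*C*f (x(f, C) = -15 + 3*((3*f)*C + (4*0 + C)) = -15 + 3*(3*C*f + (0 + C)) = -15 + 3*(3*C*f + C) = -15 + 3*(C + 3*C*f) = -15 + (3*C + 9*C*f) = -15 + 3*C + 9*C*f)
F = 129 (F = (-15 + 3*3 + 9*3*5)*1 = (-15 + 9 + 135)*1 = 129*1 = 129)
Z(L) = -7 + L² (Z(L) = -7 + L*L = -7 + L²)
476130 - ((Z(F) - 1*156) + 262)² = 476130 - (((-7 + 129²) - 1*156) + 262)² = 476130 - (((-7 + 16641) - 156) + 262)² = 476130 - ((16634 - 156) + 262)² = 476130 - (16478 + 262)² = 476130 - 1*16740² = 476130 - 1*280227600 = 476130 - 280227600 = -279751470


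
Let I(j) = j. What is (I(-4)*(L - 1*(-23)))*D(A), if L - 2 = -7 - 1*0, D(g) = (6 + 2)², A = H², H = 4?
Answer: -4608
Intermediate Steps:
A = 16 (A = 4² = 16)
D(g) = 64 (D(g) = 8² = 64)
L = -5 (L = 2 + (-7 - 1*0) = 2 + (-7 + 0) = 2 - 7 = -5)
(I(-4)*(L - 1*(-23)))*D(A) = -4*(-5 - 1*(-23))*64 = -4*(-5 + 23)*64 = -4*18*64 = -72*64 = -4608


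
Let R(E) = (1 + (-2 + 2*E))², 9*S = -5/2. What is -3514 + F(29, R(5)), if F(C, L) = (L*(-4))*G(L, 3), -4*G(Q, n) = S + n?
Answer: -6587/2 ≈ -3293.5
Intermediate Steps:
S = -5/18 (S = (-5/2)/9 = (-5*½)/9 = (⅑)*(-5/2) = -5/18 ≈ -0.27778)
G(Q, n) = 5/72 - n/4 (G(Q, n) = -(-5/18 + n)/4 = 5/72 - n/4)
R(E) = (-1 + 2*E)²
F(C, L) = 49*L/18 (F(C, L) = (L*(-4))*(5/72 - ¼*3) = (-4*L)*(5/72 - ¾) = -4*L*(-49/72) = 49*L/18)
-3514 + F(29, R(5)) = -3514 + 49*(-1 + 2*5)²/18 = -3514 + 49*(-1 + 10)²/18 = -3514 + (49/18)*9² = -3514 + (49/18)*81 = -3514 + 441/2 = -6587/2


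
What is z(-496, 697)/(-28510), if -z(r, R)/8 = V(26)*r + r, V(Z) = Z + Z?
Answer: -105152/14255 ≈ -7.3765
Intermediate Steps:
V(Z) = 2*Z
z(r, R) = -424*r (z(r, R) = -8*((2*26)*r + r) = -8*(52*r + r) = -424*r)
z(-496, 697)/(-28510) = -424*(-496)/(-28510) = 210304*(-1/28510) = -105152/14255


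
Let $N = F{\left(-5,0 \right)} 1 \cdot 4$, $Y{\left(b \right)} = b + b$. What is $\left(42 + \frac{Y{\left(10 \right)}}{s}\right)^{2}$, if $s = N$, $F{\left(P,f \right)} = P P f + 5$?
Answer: $1849$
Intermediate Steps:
$F{\left(P,f \right)} = 5 + f P^{2}$ ($F{\left(P,f \right)} = P^{2} f + 5 = f P^{2} + 5 = 5 + f P^{2}$)
$Y{\left(b \right)} = 2 b$
$N = 20$ ($N = \left(5 + 0 \left(-5\right)^{2}\right) 1 \cdot 4 = \left(5 + 0 \cdot 25\right) 1 \cdot 4 = \left(5 + 0\right) 1 \cdot 4 = 5 \cdot 1 \cdot 4 = 5 \cdot 4 = 20$)
$s = 20$
$\left(42 + \frac{Y{\left(10 \right)}}{s}\right)^{2} = \left(42 + \frac{2 \cdot 10}{20}\right)^{2} = \left(42 + 20 \cdot \frac{1}{20}\right)^{2} = \left(42 + 1\right)^{2} = 43^{2} = 1849$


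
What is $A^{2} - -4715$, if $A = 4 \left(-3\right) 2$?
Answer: $5291$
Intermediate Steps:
$A = -24$ ($A = \left(-12\right) 2 = -24$)
$A^{2} - -4715 = \left(-24\right)^{2} - -4715 = 576 + 4715 = 5291$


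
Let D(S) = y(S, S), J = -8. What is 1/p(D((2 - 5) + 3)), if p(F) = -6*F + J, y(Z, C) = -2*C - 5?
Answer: 1/22 ≈ 0.045455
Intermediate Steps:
y(Z, C) = -5 - 2*C
D(S) = -5 - 2*S
p(F) = -8 - 6*F (p(F) = -6*F - 8 = -8 - 6*F)
1/p(D((2 - 5) + 3)) = 1/(-8 - 6*(-5 - 2*((2 - 5) + 3))) = 1/(-8 - 6*(-5 - 2*(-3 + 3))) = 1/(-8 - 6*(-5 - 2*0)) = 1/(-8 - 6*(-5 + 0)) = 1/(-8 - 6*(-5)) = 1/(-8 + 30) = 1/22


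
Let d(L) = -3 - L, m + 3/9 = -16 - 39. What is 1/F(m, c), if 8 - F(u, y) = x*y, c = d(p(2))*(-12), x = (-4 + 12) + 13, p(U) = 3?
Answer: -1/1504 ≈ -0.00066489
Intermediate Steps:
m = -166/3 (m = -⅓ + (-16 - 39) = -⅓ - 55 = -166/3 ≈ -55.333)
x = 21 (x = 8 + 13 = 21)
c = 72 (c = (-3 - 1*3)*(-12) = (-3 - 3)*(-12) = -6*(-12) = 72)
F(u, y) = 8 - 21*y
1/F(m, c) = 1/(8 - 21*72) = 1/(8 - 1512) = 1/(-1504) = -1/1504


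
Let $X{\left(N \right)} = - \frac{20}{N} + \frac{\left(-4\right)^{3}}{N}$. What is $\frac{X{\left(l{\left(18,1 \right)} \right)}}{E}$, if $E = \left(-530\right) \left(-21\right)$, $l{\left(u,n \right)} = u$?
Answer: $- \frac{1}{2385} \approx -0.00041929$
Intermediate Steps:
$E = 11130$
$X{\left(N \right)} = - \frac{84}{N}$ ($X{\left(N \right)} = - \frac{20}{N} - \frac{64}{N} = - \frac{84}{N}$)
$\frac{X{\left(l{\left(18,1 \right)} \right)}}{E} = \frac{\left(-84\right) \frac{1}{18}}{11130} = \left(-84\right) \frac{1}{18} \cdot \frac{1}{11130} = \left(- \frac{14}{3}\right) \frac{1}{11130} = - \frac{1}{2385}$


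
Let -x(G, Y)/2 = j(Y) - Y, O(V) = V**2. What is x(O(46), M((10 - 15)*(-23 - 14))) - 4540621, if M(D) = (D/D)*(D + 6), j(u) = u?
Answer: -4540621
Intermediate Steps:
M(D) = 6 + D (M(D) = 1*(6 + D) = 6 + D)
x(G, Y) = 0 (x(G, Y) = -2*(Y - Y) = -2*0 = 0)
x(O(46), M((10 - 15)*(-23 - 14))) - 4540621 = 0 - 4540621 = -4540621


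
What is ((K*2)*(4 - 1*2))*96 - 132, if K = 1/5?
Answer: -276/5 ≈ -55.200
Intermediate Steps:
K = 1/5 ≈ 0.20000
((K*2)*(4 - 1*2))*96 - 132 = (((1/5)*2)*(4 - 1*2))*96 - 132 = (2*(4 - 2)/5)*96 - 132 = ((2/5)*2)*96 - 132 = (4/5)*96 - 132 = 384/5 - 132 = -276/5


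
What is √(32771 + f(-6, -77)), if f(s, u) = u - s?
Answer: 10*√327 ≈ 180.83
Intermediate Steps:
√(32771 + f(-6, -77)) = √(32771 + (-77 - 1*(-6))) = √(32771 + (-77 + 6)) = √(32771 - 71) = √32700 = 10*√327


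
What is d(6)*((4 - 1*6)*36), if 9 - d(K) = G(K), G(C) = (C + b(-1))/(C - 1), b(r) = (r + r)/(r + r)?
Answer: -2736/5 ≈ -547.20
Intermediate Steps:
b(r) = 1 (b(r) = (2*r)/((2*r)) = (2*r)*(1/(2*r)) = 1)
G(C) = (1 + C)/(-1 + C) (G(C) = (C + 1)/(C - 1) = (1 + C)/(-1 + C))
d(K) = 9 - (1 + K)/(-1 + K)
d(6)*((4 - 1*6)*36) = (2*(-5 + 4*6)/(-1 + 6))*((4 - 1*6)*36) = (2*(-5 + 24)/5)*((4 - 6)*36) = (2*(1/5)*19)*(-2*36) = (38/5)*(-72) = -2736/5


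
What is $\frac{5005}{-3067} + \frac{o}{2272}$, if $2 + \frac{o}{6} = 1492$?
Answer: $\frac{4011905}{1742056} \approx 2.303$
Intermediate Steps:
$o = 8940$ ($o = -12 + 6 \cdot 1492 = -12 + 8952 = 8940$)
$\frac{5005}{-3067} + \frac{o}{2272} = \frac{5005}{-3067} + \frac{8940}{2272} = 5005 \left(- \frac{1}{3067}\right) + 8940 \cdot \frac{1}{2272} = - \frac{5005}{3067} + \frac{2235}{568} = \frac{4011905}{1742056}$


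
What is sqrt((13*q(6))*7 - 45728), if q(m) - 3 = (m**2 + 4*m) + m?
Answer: I*sqrt(39449) ≈ 198.62*I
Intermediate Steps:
q(m) = 3 + m**2 + 5*m (q(m) = 3 + ((m**2 + 4*m) + m) = 3 + (m**2 + 5*m) = 3 + m**2 + 5*m)
sqrt((13*q(6))*7 - 45728) = sqrt((13*(3 + 6**2 + 5*6))*7 - 45728) = sqrt((13*(3 + 36 + 30))*7 - 45728) = sqrt((13*69)*7 - 45728) = sqrt(897*7 - 45728) = sqrt(6279 - 45728) = sqrt(-39449) = I*sqrt(39449)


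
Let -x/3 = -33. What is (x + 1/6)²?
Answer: 354025/36 ≈ 9834.0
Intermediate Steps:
x = 99 (x = -3*(-33) = 99)
(x + 1/6)² = (99 + 1/6)² = (99 + ⅙)² = (595/6)² = 354025/36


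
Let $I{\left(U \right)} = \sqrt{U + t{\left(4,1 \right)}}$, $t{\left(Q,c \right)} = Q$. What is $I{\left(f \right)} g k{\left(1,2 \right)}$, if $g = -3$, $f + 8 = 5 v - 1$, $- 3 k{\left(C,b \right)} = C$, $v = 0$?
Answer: $i \sqrt{5} \approx 2.2361 i$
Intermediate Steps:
$k{\left(C,b \right)} = - \frac{C}{3}$
$f = -9$ ($f = -8 + \left(5 \cdot 0 - 1\right) = -8 + \left(0 - 1\right) = -8 - 1 = -9$)
$I{\left(U \right)} = \sqrt{4 + U}$ ($I{\left(U \right)} = \sqrt{U + 4} = \sqrt{4 + U}$)
$I{\left(f \right)} g k{\left(1,2 \right)} = \sqrt{4 - 9} \left(-3\right) \left(\left(- \frac{1}{3}\right) 1\right) = \sqrt{-5} \left(-3\right) \left(- \frac{1}{3}\right) = i \sqrt{5} \left(-3\right) \left(- \frac{1}{3}\right) = - 3 i \sqrt{5} \left(- \frac{1}{3}\right) = i \sqrt{5}$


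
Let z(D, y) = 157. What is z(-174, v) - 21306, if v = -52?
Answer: -21149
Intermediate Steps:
z(-174, v) - 21306 = 157 - 21306 = -21149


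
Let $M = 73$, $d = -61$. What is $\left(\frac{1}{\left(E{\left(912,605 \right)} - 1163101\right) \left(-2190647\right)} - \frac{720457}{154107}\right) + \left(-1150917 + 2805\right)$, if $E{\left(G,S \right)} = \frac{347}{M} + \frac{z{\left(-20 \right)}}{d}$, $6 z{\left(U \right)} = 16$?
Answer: $- \frac{6022411299775483103489211421}{5245469759896028619318} \approx -1.1481 \cdot 10^{6}$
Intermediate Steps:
$z{\left(U \right)} = \frac{8}{3}$ ($z{\left(U \right)} = \frac{1}{6} \cdot 16 = \frac{8}{3}$)
$E{\left(G,S \right)} = \frac{62917}{13359}$ ($E{\left(G,S \right)} = \frac{347}{73} + \frac{8}{3 \left(-61\right)} = 347 \cdot \frac{1}{73} + \frac{8}{3} \left(- \frac{1}{61}\right) = \frac{347}{73} - \frac{8}{183} = \frac{62917}{13359}$)
$\left(\frac{1}{\left(E{\left(912,605 \right)} - 1163101\right) \left(-2190647\right)} - \frac{720457}{154107}\right) + \left(-1150917 + 2805\right) = \left(\frac{1}{\left(\frac{62917}{13359} - 1163101\right) \left(-2190647\right)} - \frac{720457}{154107}\right) + \left(-1150917 + 2805\right) = \left(\frac{1}{- \frac{15537803342}{13359}} \left(- \frac{1}{2190647}\right) - \frac{720457}{154107}\right) - 1148112 = \left(\left(- \frac{13359}{15537803342}\right) \left(- \frac{1}{2190647}\right) - \frac{720457}{154107}\right) - 1148112 = \left(\frac{13359}{34037842277742274} - \frac{720457}{154107}\right) - 1148112 = - \frac{24522801733893306783805}{5245469759896028619318} - 1148112 = - \frac{6022411299775483103489211421}{5245469759896028619318}$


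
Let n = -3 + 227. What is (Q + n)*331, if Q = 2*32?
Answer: 95328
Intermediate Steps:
Q = 64
n = 224
(Q + n)*331 = (64 + 224)*331 = 288*331 = 95328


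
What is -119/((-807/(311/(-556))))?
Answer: -37009/448692 ≈ -0.082482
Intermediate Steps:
-119/((-807/(311/(-556)))) = -119/((-807/(311*(-1/556)))) = -119/((-807/(-311/556))) = -119/((-807*(-556/311))) = -119/448692/311 = -119*311/448692 = -37009/448692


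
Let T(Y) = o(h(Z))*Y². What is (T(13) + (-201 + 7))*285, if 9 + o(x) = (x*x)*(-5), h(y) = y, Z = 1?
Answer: -729600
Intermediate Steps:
o(x) = -9 - 5*x² (o(x) = -9 + (x*x)*(-5) = -9 + x²*(-5) = -9 - 5*x²)
T(Y) = -14*Y² (T(Y) = (-9 - 5*1²)*Y² = (-9 - 5*1)*Y² = (-9 - 5)*Y² = -14*Y²)
(T(13) + (-201 + 7))*285 = (-14*13² + (-201 + 7))*285 = (-14*169 - 194)*285 = (-2366 - 194)*285 = -2560*285 = -729600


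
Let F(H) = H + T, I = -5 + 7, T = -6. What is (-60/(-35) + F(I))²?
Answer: 256/49 ≈ 5.2245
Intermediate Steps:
I = 2
F(H) = -6 + H (F(H) = H - 6 = -6 + H)
(-60/(-35) + F(I))² = (-60/(-35) + (-6 + 2))² = (-60*(-1/35) - 4)² = (12/7 - 4)² = (-16/7)² = 256/49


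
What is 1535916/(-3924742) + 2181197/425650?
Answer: 3953436415387/835283216150 ≈ 4.7330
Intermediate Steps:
1535916/(-3924742) + 2181197/425650 = 1535916*(-1/3924742) + 2181197*(1/425650) = -767958/1962371 + 2181197/425650 = 3953436415387/835283216150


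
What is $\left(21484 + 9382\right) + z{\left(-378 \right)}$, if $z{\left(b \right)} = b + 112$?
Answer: $30600$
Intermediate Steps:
$z{\left(b \right)} = 112 + b$
$\left(21484 + 9382\right) + z{\left(-378 \right)} = \left(21484 + 9382\right) + \left(112 - 378\right) = 30866 - 266 = 30600$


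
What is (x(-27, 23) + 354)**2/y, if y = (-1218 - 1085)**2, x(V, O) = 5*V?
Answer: 47961/5303809 ≈ 0.0090427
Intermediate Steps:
y = 5303809 (y = (-2303)**2 = 5303809)
(x(-27, 23) + 354)**2/y = (5*(-27) + 354)**2/5303809 = (-135 + 354)**2*(1/5303809) = 219**2*(1/5303809) = 47961*(1/5303809) = 47961/5303809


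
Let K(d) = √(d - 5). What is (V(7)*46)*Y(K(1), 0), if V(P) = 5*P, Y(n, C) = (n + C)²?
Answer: -6440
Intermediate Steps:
K(d) = √(-5 + d)
Y(n, C) = (C + n)²
(V(7)*46)*Y(K(1), 0) = ((5*7)*46)*(0 + √(-5 + 1))² = (35*46)*(0 + √(-4))² = 1610*(0 + 2*I)² = 1610*(2*I)² = 1610*(-4) = -6440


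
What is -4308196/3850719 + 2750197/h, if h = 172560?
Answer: 3282271179961/221493356880 ≈ 14.819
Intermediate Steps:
-4308196/3850719 + 2750197/h = -4308196/3850719 + 2750197/172560 = 3282271179961/221493356880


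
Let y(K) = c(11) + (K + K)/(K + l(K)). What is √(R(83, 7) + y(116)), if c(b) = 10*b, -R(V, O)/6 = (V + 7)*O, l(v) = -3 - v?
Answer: I*√33726/3 ≈ 61.215*I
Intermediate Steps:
R(V, O) = -6*O*(7 + V) (R(V, O) = -6*(V + 7)*O = -6*(7 + V)*O = -6*O*(7 + V))
y(K) = 110 - 2*K/3 (y(K) = 10*11 + (K + K)/(K + (-3 - K)) = 110 + (2*K)/(-3) = 110 + (2*K)*(-⅓) = 110 - 2*K/3)
√(R(83, 7) + y(116)) = √(-6*7*(7 + 83) + (110 - ⅔*116)) = √(-6*7*90 + (110 - 232/3)) = √(-3780 + 98/3) = √(-11242/3) = I*√33726/3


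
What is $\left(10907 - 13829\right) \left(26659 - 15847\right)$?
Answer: $-31592664$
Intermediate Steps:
$\left(10907 - 13829\right) \left(26659 - 15847\right) = \left(-2922\right) 10812 = -31592664$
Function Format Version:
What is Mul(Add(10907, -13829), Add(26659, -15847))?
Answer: -31592664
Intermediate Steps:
Mul(Add(10907, -13829), Add(26659, -15847)) = Mul(-2922, 10812) = -31592664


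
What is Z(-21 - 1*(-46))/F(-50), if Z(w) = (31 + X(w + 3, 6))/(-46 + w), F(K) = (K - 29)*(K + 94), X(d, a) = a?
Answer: 37/72996 ≈ 0.00050688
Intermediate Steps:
F(K) = (-29 + K)*(94 + K)
Z(w) = 37/(-46 + w) (Z(w) = (31 + 6)/(-46 + w) = 37/(-46 + w))
Z(-21 - 1*(-46))/F(-50) = (37/(-46 + (-21 - 1*(-46))))/(-2726 + (-50)² + 65*(-50)) = (37/(-46 + (-21 + 46)))/(-2726 + 2500 - 3250) = (37/(-46 + 25))/(-3476) = (37/(-21))*(-1/3476) = (37*(-1/21))*(-1/3476) = -37/21*(-1/3476) = 37/72996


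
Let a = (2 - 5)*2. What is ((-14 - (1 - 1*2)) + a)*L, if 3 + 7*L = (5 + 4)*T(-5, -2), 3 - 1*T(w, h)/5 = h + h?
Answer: -5928/7 ≈ -846.86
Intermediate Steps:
T(w, h) = 15 - 10*h (T(w, h) = 15 - 5*(h + h) = 15 - 10*h)
L = 312/7 (L = -3/7 + ((5 + 4)*(15 - 10*(-2)))/7 = -3/7 + (9*(15 + 20))/7 = -3/7 + (9*35)/7 = -3/7 + (1/7)*315 = -3/7 + 45 = 312/7 ≈ 44.571)
a = -6 (a = -3*2 = -6)
((-14 - (1 - 1*2)) + a)*L = ((-14 - (1 - 1*2)) - 6)*(312/7) = ((-14 - (1 - 2)) - 6)*(312/7) = ((-14 - 1*(-1)) - 6)*(312/7) = ((-14 + 1) - 6)*(312/7) = (-13 - 6)*(312/7) = -19*312/7 = -5928/7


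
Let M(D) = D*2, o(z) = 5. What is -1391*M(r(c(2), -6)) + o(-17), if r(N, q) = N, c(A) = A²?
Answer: -11123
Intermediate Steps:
M(D) = 2*D
-1391*M(r(c(2), -6)) + o(-17) = -2782*2² + 5 = -2782*4 + 5 = -1391*8 + 5 = -11128 + 5 = -11123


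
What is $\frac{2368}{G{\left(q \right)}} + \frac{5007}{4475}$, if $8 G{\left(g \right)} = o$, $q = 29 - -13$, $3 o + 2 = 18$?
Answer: $\frac{15900207}{4475} \approx 3553.1$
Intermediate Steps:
$o = \frac{16}{3}$ ($o = - \frac{2}{3} + \frac{1}{3} \cdot 18 = - \frac{2}{3} + 6 = \frac{16}{3} \approx 5.3333$)
$q = 42$ ($q = 29 + 13 = 42$)
$G{\left(g \right)} = \frac{2}{3}$ ($G{\left(g \right)} = \frac{1}{8} \cdot \frac{16}{3} = \frac{2}{3}$)
$\frac{2368}{G{\left(q \right)}} + \frac{5007}{4475} = \frac{2368}{\frac{2}{3}} + \frac{5007}{4475} = 2368 \cdot \frac{3}{2} + 5007 \cdot \frac{1}{4475} = 3552 + \frac{5007}{4475} = \frac{15900207}{4475}$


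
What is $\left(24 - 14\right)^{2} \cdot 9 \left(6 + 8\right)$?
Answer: $12600$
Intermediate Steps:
$\left(24 - 14\right)^{2} \cdot 9 \left(6 + 8\right) = 10^{2} \cdot 9 \cdot 14 = 100 \cdot 126 = 12600$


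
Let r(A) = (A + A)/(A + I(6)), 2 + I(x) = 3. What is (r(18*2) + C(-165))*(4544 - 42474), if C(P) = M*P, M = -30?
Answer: -6949610460/37 ≈ -1.8783e+8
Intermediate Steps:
C(P) = -30*P
I(x) = 1 (I(x) = -2 + 3 = 1)
r(A) = 2*A/(1 + A) (r(A) = (A + A)/(A + 1) = (2*A)/(1 + A) = 2*A/(1 + A))
(r(18*2) + C(-165))*(4544 - 42474) = (2*(18*2)/(1 + 18*2) - 30*(-165))*(4544 - 42474) = (2*36/(1 + 36) + 4950)*(-37930) = (2*36/37 + 4950)*(-37930) = (2*36*(1/37) + 4950)*(-37930) = (72/37 + 4950)*(-37930) = (183222/37)*(-37930) = -6949610460/37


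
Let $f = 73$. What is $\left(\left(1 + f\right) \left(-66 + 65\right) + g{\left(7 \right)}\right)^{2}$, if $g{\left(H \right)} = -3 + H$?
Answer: $4900$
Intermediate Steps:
$\left(\left(1 + f\right) \left(-66 + 65\right) + g{\left(7 \right)}\right)^{2} = \left(\left(1 + 73\right) \left(-66 + 65\right) + \left(-3 + 7\right)\right)^{2} = \left(74 \left(-1\right) + 4\right)^{2} = \left(-74 + 4\right)^{2} = \left(-70\right)^{2} = 4900$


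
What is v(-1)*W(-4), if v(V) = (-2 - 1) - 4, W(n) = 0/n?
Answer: 0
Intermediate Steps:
W(n) = 0
v(V) = -7 (v(V) = -3 - 4 = -7)
v(-1)*W(-4) = -7*0 = 0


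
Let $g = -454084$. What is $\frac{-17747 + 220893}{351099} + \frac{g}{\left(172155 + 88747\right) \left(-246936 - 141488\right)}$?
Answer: $\frac{5146774160188931}{8895145693623588} \approx 0.5786$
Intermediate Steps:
$\frac{-17747 + 220893}{351099} + \frac{g}{\left(172155 + 88747\right) \left(-246936 - 141488\right)} = \frac{-17747 + 220893}{351099} - \frac{454084}{\left(172155 + 88747\right) \left(-246936 - 141488\right)} = 203146 \cdot \frac{1}{351099} - \frac{454084}{260902 \left(-388424\right)} = \frac{203146}{351099} - \frac{454084}{-101340598448} = \frac{203146}{351099} - - \frac{113521}{25335149612} = \frac{203146}{351099} + \frac{113521}{25335149612} = \frac{5146774160188931}{8895145693623588}$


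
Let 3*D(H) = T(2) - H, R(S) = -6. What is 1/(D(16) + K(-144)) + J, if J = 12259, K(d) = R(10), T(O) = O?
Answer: 392285/32 ≈ 12259.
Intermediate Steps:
K(d) = -6
D(H) = ⅔ - H/3 (D(H) = (2 - H)/3 = ⅔ - H/3)
1/(D(16) + K(-144)) + J = 1/((⅔ - ⅓*16) - 6) + 12259 = 1/((⅔ - 16/3) - 6) + 12259 = 1/(-14/3 - 6) + 12259 = 1/(-32/3) + 12259 = -3/32 + 12259 = 392285/32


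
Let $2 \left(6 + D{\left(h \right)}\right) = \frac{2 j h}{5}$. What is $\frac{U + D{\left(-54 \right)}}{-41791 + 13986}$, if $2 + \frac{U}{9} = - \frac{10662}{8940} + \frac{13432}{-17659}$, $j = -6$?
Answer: $- \frac{610982421}{731602657550} \approx -0.00083513$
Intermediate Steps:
$U = - \frac{936157887}{26311910}$ ($U = -18 + 9 \left(- \frac{10662}{8940} + \frac{13432}{-17659}\right) = -18 + 9 \left(\left(-10662\right) \frac{1}{8940} + 13432 \left(- \frac{1}{17659}\right)\right) = -18 + 9 \left(- \frac{1777}{1490} - \frac{13432}{17659}\right) = -18 + 9 \left(- \frac{51393723}{26311910}\right) = -18 - \frac{462543507}{26311910} = - \frac{936157887}{26311910} \approx -35.579$)
$D{\left(h \right)} = -6 - \frac{6 h}{5}$ ($D{\left(h \right)} = -6 + \frac{2 \left(-6\right) h \frac{1}{5}}{2} = -6 + \frac{- 12 h \frac{1}{5}}{2} = -6 + \frac{\left(- \frac{12}{5}\right) h}{2} = -6 - \frac{6 h}{5}$)
$\frac{U + D{\left(-54 \right)}}{-41791 + 13986} = \frac{- \frac{936157887}{26311910} - - \frac{294}{5}}{-41791 + 13986} = \frac{- \frac{936157887}{26311910} + \left(-6 + \frac{324}{5}\right)}{-27805} = \left(- \frac{936157887}{26311910} + \frac{294}{5}\right) \left(- \frac{1}{27805}\right) = \frac{610982421}{26311910} \left(- \frac{1}{27805}\right) = - \frac{610982421}{731602657550}$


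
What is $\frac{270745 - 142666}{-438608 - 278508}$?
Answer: $- \frac{128079}{717116} \approx -0.1786$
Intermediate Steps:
$\frac{270745 - 142666}{-438608 - 278508} = \frac{128079}{-717116} = 128079 \left(- \frac{1}{717116}\right) = - \frac{128079}{717116}$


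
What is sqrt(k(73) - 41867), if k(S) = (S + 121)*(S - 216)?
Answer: I*sqrt(69609) ≈ 263.83*I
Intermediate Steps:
k(S) = (-216 + S)*(121 + S) (k(S) = (121 + S)*(-216 + S) = (-216 + S)*(121 + S))
sqrt(k(73) - 41867) = sqrt((-26136 + 73**2 - 95*73) - 41867) = sqrt((-26136 + 5329 - 6935) - 41867) = sqrt(-27742 - 41867) = sqrt(-69609) = I*sqrt(69609)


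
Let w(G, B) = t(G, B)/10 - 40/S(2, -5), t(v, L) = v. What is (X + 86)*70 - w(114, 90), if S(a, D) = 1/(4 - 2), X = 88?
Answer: 61243/5 ≈ 12249.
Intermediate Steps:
S(a, D) = 1/2
w(G, B) = -80 + G/10 (w(G, B) = G/10 - 40/1/2 = G*(1/10) - 40*2 = G/10 - 80 = -80 + G/10)
(X + 86)*70 - w(114, 90) = (88 + 86)*70 - (-80 + (1/10)*114) = 174*70 - (-80 + 57/5) = 12180 - 1*(-343/5) = 12180 + 343/5 = 61243/5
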